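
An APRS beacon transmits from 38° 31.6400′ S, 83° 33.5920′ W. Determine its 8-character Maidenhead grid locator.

EF81fl23

Add 180° to longitude and 90° to latitude: 96.44013, 51.47267.
Field: lon ⌊96.44013/20⌋ = 4 → E; lat ⌊51.47267/10⌋ = 5 → F.
Square: lon ⌊16.44013/2⌋ = 8; lat ⌊1.47267/1⌋ = 1.
Subsquare: lon ⌊0.44013/0.0833333⌋ = 5 → f; lat ⌊0.47267/0.0416667⌋ = 11 → l.
Extended square: lon ⌊0.02347/0.00833333⌋ = 2; lat ⌊0.01433/0.00416667⌋ = 3.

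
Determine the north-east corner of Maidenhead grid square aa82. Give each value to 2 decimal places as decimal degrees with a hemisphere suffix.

Field A=0, A=0: +0·20° lon, +0·10° lat → SW at lon -180°, lat -90°.
Square 8, 2: +8·2° lon, +2·1° lat → SW at lon -164°, lat -88°.
Cell spans 2° lon × 1° lat. NE corner is SW corner plus one full cell.
latitude 87.00° S, longitude 162.00° W.

87.00° S, 162.00° W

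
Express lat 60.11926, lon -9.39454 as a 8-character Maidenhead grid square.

Add 180° to longitude and 90° to latitude: 170.60546, 150.11926.
Field (20°×10°, letters A–R): lon ⌊170.60546/20⌋ = 8 → I; lat ⌊150.11926/10⌋ = 15 → P.
Square (2°×1°, digits 0–9): lon ⌊10.60546/2⌋ = 5; lat ⌊0.11926/1⌋ = 0.
Subsquare (5′×2.5′, letters a–x): lon ⌊0.60546/0.0833333⌋ = 7 → h; lat ⌊0.11926/0.0416667⌋ = 2 → c.
Extended square (30″×15″, digits 0–9): lon ⌊0.02213/0.00833333⌋ = 2; lat ⌊0.03593/0.00416667⌋ = 8.

IP50hc28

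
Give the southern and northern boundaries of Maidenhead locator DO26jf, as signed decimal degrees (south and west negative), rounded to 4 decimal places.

Field D=3, O=14: +3·20° lon, +14·10° lat → SW at lon -120°, lat 50°.
Square 2, 6: +2·2° lon, +6·1° lat → SW at lon -116°, lat 56°.
Subsquare j=9, f=5: +9·0.0833333° lon, +5·0.0416667° lat → SW at lon -115.25°, lat 56.2083°.
Cell spans 0.0833333° lon × 0.0416667° lat.
south 56.2083, north 56.2500.

56.2083, 56.2500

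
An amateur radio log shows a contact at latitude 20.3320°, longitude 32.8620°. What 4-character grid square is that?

KL60

Shift to the Maidenhead origin (180°W, 90°S): lon 212.86, lat 110.33.
Field (20°×10°, letters A–R): 212.86/20 → 10 → K, 110.33/10 → 11 → L; chars KL.
Square (2°×1°, digits 0–9): 12.86/2 → 6, 0.33/1 → 0; chars 60.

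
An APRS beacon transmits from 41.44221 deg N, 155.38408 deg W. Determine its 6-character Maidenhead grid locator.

BN21hk

Shift to the Maidenhead origin (180°W, 90°S): lon 24.6159, lat 131.4422.
Field (20°×10°, letters A–R): 24.6159/20 → 1 → B, 131.4422/10 → 13 → N; chars BN.
Square (2°×1°, digits 0–9): 4.6159/2 → 2, 1.4422/1 → 1; chars 21.
Subsquare (5′×2.5′, letters a–x): 0.6159/0.0833333 → 7 → h, 0.4422/0.0416667 → 10 → k; chars hk.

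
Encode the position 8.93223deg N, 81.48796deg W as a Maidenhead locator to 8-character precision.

Shift to the Maidenhead origin (180°W, 90°S): lon 98.51204, lat 98.93223.
Field: lon ⌊98.51204/20⌋ = 4 → E; lat ⌊98.93223/10⌋ = 9 → J.
Square: lon ⌊18.51204/2⌋ = 9; lat ⌊8.93223/1⌋ = 8.
Subsquare: lon ⌊0.51204/0.0833333⌋ = 6 → g; lat ⌊0.93223/0.0416667⌋ = 22 → w.
Extended square: lon ⌊0.01204/0.00833333⌋ = 1; lat ⌊0.01556/0.00416667⌋ = 3.

EJ98gw13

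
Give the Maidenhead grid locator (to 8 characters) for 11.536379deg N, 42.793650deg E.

Add 180° to longitude and 90° to latitude: 222.79365, 101.53638.
Field: 222.79365/20 → 11 → L, 101.53638/10 → 10 → K; chars LK.
Square: 2.79365/2 → 1, 1.53638/1 → 1; chars 11.
Subsquare: 0.79365/0.0833333 → 9 → j, 0.53638/0.0416667 → 12 → m; chars jm.
Extended square: 0.04365/0.00833333 → 5, 0.03638/0.00416667 → 8; chars 58.

LK11jm58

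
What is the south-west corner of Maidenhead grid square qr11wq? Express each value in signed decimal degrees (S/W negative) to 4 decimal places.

81.6667, 143.8333

Field Q=16, R=17: +16·20° lon, +17·10° lat → SW at lon 140°, lat 80°.
Square 1, 1: +1·2° lon, +1·1° lat → SW at lon 142°, lat 81°.
Subsquare w=22, q=16: +22·0.0833333° lon, +16·0.0416667° lat → SW at lon 143.833°, lat 81.6667°.
latitude 81.6667, longitude 143.8333.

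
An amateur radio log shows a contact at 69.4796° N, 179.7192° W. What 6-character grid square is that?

AP09dl

Shift to the Maidenhead origin (180°W, 90°S): lon 0.2808, lat 159.4796.
Field: lon ⌊0.2808/20⌋ = 0 → A; lat ⌊159.4796/10⌋ = 15 → P.
Square: lon ⌊0.2808/2⌋ = 0; lat ⌊9.4796/1⌋ = 9.
Subsquare: lon ⌊0.2808/0.0833333⌋ = 3 → d; lat ⌊0.4796/0.0416667⌋ = 11 → l.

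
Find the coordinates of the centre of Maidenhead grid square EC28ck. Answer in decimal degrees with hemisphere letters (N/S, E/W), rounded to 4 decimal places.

61.5625° S, 95.7917° W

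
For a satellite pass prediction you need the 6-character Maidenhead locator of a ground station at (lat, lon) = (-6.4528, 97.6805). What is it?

Add 180° to longitude and 90° to latitude: 277.6805, 83.5472.
Field: lon ⌊277.6805/20⌋ = 13 → N; lat ⌊83.5472/10⌋ = 8 → I.
Square: lon ⌊17.6805/2⌋ = 8; lat ⌊3.5472/1⌋ = 3.
Subsquare: lon ⌊1.6805/0.0833333⌋ = 20 → u; lat ⌊0.5472/0.0416667⌋ = 13 → n.

NI83un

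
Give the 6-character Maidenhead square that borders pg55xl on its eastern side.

PG65al

Longitude subsquare x = 23; +1 → 24, wraps to 0 = a, carry into square.
Longitude square 5; +1 → 6.
The latitude characters are unchanged.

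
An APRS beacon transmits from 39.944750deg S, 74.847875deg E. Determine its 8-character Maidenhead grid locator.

Offset from 180°W / 90°S: lon 254.84787°, lat 50.05525°.
Field: 254.84787/20 → 12 → M, 50.05525/10 → 5 → F; chars MF.
Square: 14.84787/2 → 7, 0.05525/1 → 0; chars 70.
Subsquare: 0.84787/0.0833333 → 10 → k, 0.05525/0.0416667 → 1 → b; chars kb.
Extended square: 0.01454/0.00833333 → 1, 0.01358/0.00416667 → 3; chars 13.

MF70kb13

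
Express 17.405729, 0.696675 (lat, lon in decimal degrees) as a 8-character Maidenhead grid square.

JK07ij37

Shift to the Maidenhead origin (180°W, 90°S): lon 180.69667, lat 107.40573.
Field: 180.69667/20 → 9 → J, 107.40573/10 → 10 → K; chars JK.
Square: 0.69667/2 → 0, 7.40573/1 → 7; chars 07.
Subsquare: 0.69667/0.0833333 → 8 → i, 0.40573/0.0416667 → 9 → j; chars ij.
Extended square: 0.03001/0.00833333 → 3, 0.03073/0.00416667 → 7; chars 37.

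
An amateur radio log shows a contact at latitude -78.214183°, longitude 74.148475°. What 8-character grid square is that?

Add 180° to longitude and 90° to latitude: 254.14848, 11.78582.
Field (20°×10°, letters A–R): lon ⌊254.14848/20⌋ = 12 → M; lat ⌊11.78582/10⌋ = 1 → B.
Square (2°×1°, digits 0–9): lon ⌊14.14848/2⌋ = 7; lat ⌊1.78582/1⌋ = 1.
Subsquare (5′×2.5′, letters a–x): lon ⌊0.14848/0.0833333⌋ = 1 → b; lat ⌊0.78582/0.0416667⌋ = 18 → s.
Extended square (30″×15″, digits 0–9): lon ⌊0.06514/0.00833333⌋ = 7; lat ⌊0.03582/0.00416667⌋ = 8.

MB71bs78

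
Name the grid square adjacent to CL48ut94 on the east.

CL48vt04

Longitude extended square 9; +1 → 10, wraps to 0, carry into subsquare.
Longitude subsquare u = 20; +1 → 21 = v.
The latitude characters are unchanged.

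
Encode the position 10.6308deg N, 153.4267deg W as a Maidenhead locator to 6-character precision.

BK30gp

Add 180° to longitude and 90° to latitude: 26.5733, 100.6308.
Field (20°×10°, letters A–R): lon ⌊26.5733/20⌋ = 1 → B; lat ⌊100.6308/10⌋ = 10 → K.
Square (2°×1°, digits 0–9): lon ⌊6.5733/2⌋ = 3; lat ⌊0.6308/1⌋ = 0.
Subsquare (5′×2.5′, letters a–x): lon ⌊0.5733/0.0833333⌋ = 6 → g; lat ⌊0.6308/0.0416667⌋ = 15 → p.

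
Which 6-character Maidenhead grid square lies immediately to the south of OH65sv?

Latitude subsquare v = 21; −1 → 20 = u.
The longitude characters are unchanged.

OH65su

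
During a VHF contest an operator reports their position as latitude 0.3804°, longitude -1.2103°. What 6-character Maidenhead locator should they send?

IJ90jj

Shift to the Maidenhead origin (180°W, 90°S): lon 178.7897, lat 90.3804.
Field: lon ⌊178.7897/20⌋ = 8 → I; lat ⌊90.3804/10⌋ = 9 → J.
Square: lon ⌊18.7897/2⌋ = 9; lat ⌊0.3804/1⌋ = 0.
Subsquare: lon ⌊0.7897/0.0833333⌋ = 9 → j; lat ⌊0.3804/0.0416667⌋ = 9 → j.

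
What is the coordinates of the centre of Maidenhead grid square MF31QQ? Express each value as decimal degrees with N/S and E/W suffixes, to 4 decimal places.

38.3125° S, 67.3750° E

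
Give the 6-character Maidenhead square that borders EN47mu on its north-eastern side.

EN47nv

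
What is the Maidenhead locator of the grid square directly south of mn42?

MN41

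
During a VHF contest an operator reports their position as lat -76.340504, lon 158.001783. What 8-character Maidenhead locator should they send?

QB93ap08

Shift to the Maidenhead origin (180°W, 90°S): lon 338.00178, lat 13.65950.
Field (20°×10°, letters A–R): lon ⌊338.00178/20⌋ = 16 → Q; lat ⌊13.65950/10⌋ = 1 → B.
Square (2°×1°, digits 0–9): lon ⌊18.00178/2⌋ = 9; lat ⌊3.65950/1⌋ = 3.
Subsquare (5′×2.5′, letters a–x): lon ⌊0.00178/0.0833333⌋ = 0 → a; lat ⌊0.65950/0.0416667⌋ = 15 → p.
Extended square (30″×15″, digits 0–9): lon ⌊0.00178/0.00833333⌋ = 0; lat ⌊0.03450/0.00416667⌋ = 8.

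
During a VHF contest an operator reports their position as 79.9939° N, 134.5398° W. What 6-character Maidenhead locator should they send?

CQ29rx

Shift to the Maidenhead origin (180°W, 90°S): lon 45.4602, lat 169.9939.
Field (20°×10°, letters A–R): 45.4602/20 → 2 → C, 169.9939/10 → 16 → Q; chars CQ.
Square (2°×1°, digits 0–9): 5.4602/2 → 2, 9.9939/1 → 9; chars 29.
Subsquare (5′×2.5′, letters a–x): 1.4602/0.0833333 → 17 → r, 0.9939/0.0416667 → 23 → x; chars rx.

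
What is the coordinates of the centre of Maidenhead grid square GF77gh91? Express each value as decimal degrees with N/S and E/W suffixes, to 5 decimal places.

Field G=6, F=5: +6·20° lon, +5·10° lat → SW at lon -60°, lat -40°.
Square 7, 7: +7·2° lon, +7·1° lat → SW at lon -46°, lat -33°.
Subsquare g=6, h=7: +6·0.0833333° lon, +7·0.0416667° lat → SW at lon -45.5°, lat -32.7083°.
Extended square 9, 1: +9·0.00833333° lon, +1·0.00416667° lat → SW at lon -45.425°, lat -32.7042°.
Cell spans 0.00833333° lon × 0.00416667° lat. Centre is SW corner plus half of each.
latitude 32.70208° S, longitude 45.42083° W.

32.70208° S, 45.42083° W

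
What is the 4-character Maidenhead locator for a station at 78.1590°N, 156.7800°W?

BQ18

Add 180° to longitude and 90° to latitude: 23.22, 168.16.
Field: lon ⌊23.22/20⌋ = 1 → B; lat ⌊168.16/10⌋ = 16 → Q.
Square: lon ⌊3.22/2⌋ = 1; lat ⌊8.16/1⌋ = 8.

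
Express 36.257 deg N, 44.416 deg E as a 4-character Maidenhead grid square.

LM26

Shift to the Maidenhead origin (180°W, 90°S): lon 224.42, lat 126.26.
Field: lon ⌊224.42/20⌋ = 11 → L; lat ⌊126.26/10⌋ = 12 → M.
Square: lon ⌊4.42/2⌋ = 2; lat ⌊6.26/1⌋ = 6.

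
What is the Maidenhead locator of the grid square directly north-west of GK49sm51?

GK49sm42

Longitude extended square 5; −1 → 4.
Latitude extended square 1; +1 → 2.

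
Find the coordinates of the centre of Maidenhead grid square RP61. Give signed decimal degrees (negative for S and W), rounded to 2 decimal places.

61.50, 173.00

Field R=17, P=15: +17·20° lon, +15·10° lat → SW at lon 160°, lat 60°.
Square 6, 1: +6·2° lon, +1·1° lat → SW at lon 172°, lat 61°.
Cell spans 2° lon × 1° lat. Centre is SW corner plus half of each.
latitude 61.50, longitude 173.00.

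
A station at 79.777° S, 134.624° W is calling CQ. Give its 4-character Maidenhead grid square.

CB20

Offset from 180°W / 90°S: lon 45.38°, lat 10.22°.
Field: lon ⌊45.38/20⌋ = 2 → C; lat ⌊10.22/10⌋ = 1 → B.
Square: lon ⌊5.38/2⌋ = 2; lat ⌊0.22/1⌋ = 0.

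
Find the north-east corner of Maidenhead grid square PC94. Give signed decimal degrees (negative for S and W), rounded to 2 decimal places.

-65.00, 140.00

Field P=15, C=2: +15·20° lon, +2·10° lat → SW at lon 120°, lat -70°.
Square 9, 4: +9·2° lon, +4·1° lat → SW at lon 138°, lat -66°.
Cell spans 2° lon × 1° lat. NE corner is SW corner plus one full cell.
latitude -65.00, longitude 140.00.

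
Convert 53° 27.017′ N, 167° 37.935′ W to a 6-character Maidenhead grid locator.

Shift to the Maidenhead origin (180°W, 90°S): lon 12.3678, lat 143.4503.
Field: lon ⌊12.3678/20⌋ = 0 → A; lat ⌊143.4503/10⌋ = 14 → O.
Square: lon ⌊12.3678/2⌋ = 6; lat ⌊3.4503/1⌋ = 3.
Subsquare: lon ⌊0.3678/0.0833333⌋ = 4 → e; lat ⌊0.4503/0.0416667⌋ = 10 → k.

AO63ek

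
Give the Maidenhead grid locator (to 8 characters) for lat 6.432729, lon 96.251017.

NJ86dk03

Offset from 180°W / 90°S: lon 276.25102°, lat 96.43273°.
Field: 276.25102/20 → 13 → N, 96.43273/10 → 9 → J; chars NJ.
Square: 16.25102/2 → 8, 6.43273/1 → 6; chars 86.
Subsquare: 0.25102/0.0833333 → 3 → d, 0.43273/0.0416667 → 10 → k; chars dk.
Extended square: 0.00102/0.00833333 → 0, 0.01606/0.00416667 → 3; chars 03.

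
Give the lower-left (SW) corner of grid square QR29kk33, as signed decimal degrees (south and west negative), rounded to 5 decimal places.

89.42917, 144.85833

Field Q=16, R=17: +16·20° lon, +17·10° lat → SW at lon 140°, lat 80°.
Square 2, 9: +2·2° lon, +9·1° lat → SW at lon 144°, lat 89°.
Subsquare k=10, k=10: +10·0.0833333° lon, +10·0.0416667° lat → SW at lon 144.833°, lat 89.4167°.
Extended square 3, 3: +3·0.00833333° lon, +3·0.00416667° lat → SW at lon 144.858°, lat 89.4292°.
latitude 89.42917, longitude 144.85833.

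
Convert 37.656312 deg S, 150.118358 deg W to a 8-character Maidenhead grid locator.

Shift to the Maidenhead origin (180°W, 90°S): lon 29.88164, lat 52.34369.
Field: 29.88164/20 → 1 → B, 52.34369/10 → 5 → F; chars BF.
Square: 9.88164/2 → 4, 2.34369/1 → 2; chars 42.
Subsquare: 1.88164/0.0833333 → 22 → w, 0.34369/0.0416667 → 8 → i; chars wi.
Extended square: 0.04831/0.00833333 → 5, 0.01035/0.00416667 → 2; chars 52.

BF42wi52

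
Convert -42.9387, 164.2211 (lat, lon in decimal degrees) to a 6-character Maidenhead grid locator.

RE27cb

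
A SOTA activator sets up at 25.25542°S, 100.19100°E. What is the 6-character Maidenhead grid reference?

Add 180° to longitude and 90° to latitude: 280.1910, 64.7446.
Field (20°×10°, letters A–R): 280.1910/20 → 14 → O, 64.7446/10 → 6 → G; chars OG.
Square (2°×1°, digits 0–9): 0.1910/2 → 0, 4.7446/1 → 4; chars 04.
Subsquare (5′×2.5′, letters a–x): 0.1910/0.0833333 → 2 → c, 0.7446/0.0416667 → 17 → r; chars cr.

OG04cr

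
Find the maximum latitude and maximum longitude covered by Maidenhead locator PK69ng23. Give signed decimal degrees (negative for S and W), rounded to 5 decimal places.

Field P=15, K=10: +15·20° lon, +10·10° lat → SW at lon 120°, lat 10°.
Square 6, 9: +6·2° lon, +9·1° lat → SW at lon 132°, lat 19°.
Subsquare n=13, g=6: +13·0.0833333° lon, +6·0.0416667° lat → SW at lon 133.083°, lat 19.25°.
Extended square 2, 3: +2·0.00833333° lon, +3·0.00416667° lat → SW at lon 133.1°, lat 19.2625°.
Cell spans 0.00833333° lon × 0.00416667° lat. NE corner is SW corner plus one full cell.
latitude 19.26667, longitude 133.10833.

19.26667, 133.10833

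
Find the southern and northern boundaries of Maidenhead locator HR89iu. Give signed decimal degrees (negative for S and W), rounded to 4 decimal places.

Field H=7, R=17: +7·20° lon, +17·10° lat → SW at lon -40°, lat 80°.
Square 8, 9: +8·2° lon, +9·1° lat → SW at lon -24°, lat 89°.
Subsquare i=8, u=20: +8·0.0833333° lon, +20·0.0416667° lat → SW at lon -23.3333°, lat 89.8333°.
Cell spans 0.0833333° lon × 0.0416667° lat.
south 89.8333, north 89.8750.

89.8333, 89.8750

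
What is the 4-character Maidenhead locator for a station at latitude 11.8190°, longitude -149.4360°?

BK51

Add 180° to longitude and 90° to latitude: 30.56, 101.82.
Field (20°×10°, letters A–R): lon ⌊30.56/20⌋ = 1 → B; lat ⌊101.82/10⌋ = 10 → K.
Square (2°×1°, digits 0–9): lon ⌊10.56/2⌋ = 5; lat ⌊1.82/1⌋ = 1.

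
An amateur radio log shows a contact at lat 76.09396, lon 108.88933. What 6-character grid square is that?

OQ46kc

Offset from 180°W / 90°S: lon 288.8893°, lat 166.0940°.
Field: 288.8893/20 → 14 → O, 166.0940/10 → 16 → Q; chars OQ.
Square: 8.8893/2 → 4, 6.0940/1 → 6; chars 46.
Subsquare: 0.8893/0.0833333 → 10 → k, 0.0940/0.0416667 → 2 → c; chars kc.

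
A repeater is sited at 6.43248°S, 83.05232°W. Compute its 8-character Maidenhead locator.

EI83ln36

Shift to the Maidenhead origin (180°W, 90°S): lon 96.94768, lat 83.56752.
Field: lon ⌊96.94768/20⌋ = 4 → E; lat ⌊83.56752/10⌋ = 8 → I.
Square: lon ⌊16.94768/2⌋ = 8; lat ⌊3.56752/1⌋ = 3.
Subsquare: lon ⌊0.94768/0.0833333⌋ = 11 → l; lat ⌊0.56752/0.0416667⌋ = 13 → n.
Extended square: lon ⌊0.03101/0.00833333⌋ = 3; lat ⌊0.02585/0.00416667⌋ = 6.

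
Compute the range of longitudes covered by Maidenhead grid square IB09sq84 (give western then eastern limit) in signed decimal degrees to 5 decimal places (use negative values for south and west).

-18.43333, -18.42500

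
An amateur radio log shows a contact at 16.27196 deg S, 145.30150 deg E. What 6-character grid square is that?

QH23pr

Offset from 180°W / 90°S: lon 325.3015°, lat 73.7280°.
Field: 325.3015/20 → 16 → Q, 73.7280/10 → 7 → H; chars QH.
Square: 5.3015/2 → 2, 3.7280/1 → 3; chars 23.
Subsquare: 1.3015/0.0833333 → 15 → p, 0.7280/0.0416667 → 17 → r; chars pr.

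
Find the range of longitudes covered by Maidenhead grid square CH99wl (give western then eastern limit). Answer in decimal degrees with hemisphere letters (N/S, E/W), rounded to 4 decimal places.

120.1667° W, 120.0833° W

Field C=2, H=7: +2·20° lon, +7·10° lat → SW at lon -140°, lat -20°.
Square 9, 9: +9·2° lon, +9·1° lat → SW at lon -122°, lat -11°.
Subsquare w=22, l=11: +22·0.0833333° lon, +11·0.0416667° lat → SW at lon -120.167°, lat -10.5417°.
Cell spans 0.0833333° lon × 0.0416667° lat.
west 120.1667° W, east 120.0833° W.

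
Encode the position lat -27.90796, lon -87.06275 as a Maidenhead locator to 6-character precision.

Shift to the Maidenhead origin (180°W, 90°S): lon 92.9373, lat 62.0920.
Field: 92.9373/20 → 4 → E, 62.0920/10 → 6 → G; chars EG.
Square: 12.9373/2 → 6, 2.0920/1 → 2; chars 62.
Subsquare: 0.9373/0.0833333 → 11 → l, 0.0920/0.0416667 → 2 → c; chars lc.

EG62lc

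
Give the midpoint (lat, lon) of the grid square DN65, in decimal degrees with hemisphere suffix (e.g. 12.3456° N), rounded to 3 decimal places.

45.500° N, 107.000° W

Field D=3, N=13: +3·20° lon, +13·10° lat → SW at lon -120°, lat 40°.
Square 6, 5: +6·2° lon, +5·1° lat → SW at lon -108°, lat 45°.
Cell spans 2° lon × 1° lat. Centre is SW corner plus half of each.
latitude 45.500° N, longitude 107.000° W.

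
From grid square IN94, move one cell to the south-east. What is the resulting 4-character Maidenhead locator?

JN03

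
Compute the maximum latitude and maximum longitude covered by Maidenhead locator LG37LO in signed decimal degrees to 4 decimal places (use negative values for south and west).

-22.3750, 47.0000

Field L=11, G=6: +11·20° lon, +6·10° lat → SW at lon 40°, lat -30°.
Square 3, 7: +3·2° lon, +7·1° lat → SW at lon 46°, lat -23°.
Subsquare l=11, o=14: +11·0.0833333° lon, +14·0.0416667° lat → SW at lon 46.9167°, lat -22.4167°.
Cell spans 0.0833333° lon × 0.0416667° lat. NE corner is SW corner plus one full cell.
latitude -22.3750, longitude 47.0000.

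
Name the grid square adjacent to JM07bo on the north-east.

Longitude subsquare b = 1; +1 → 2 = c.
Latitude subsquare o = 14; +1 → 15 = p.

JM07cp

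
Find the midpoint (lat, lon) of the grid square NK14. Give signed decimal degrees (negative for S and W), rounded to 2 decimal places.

14.50, 83.00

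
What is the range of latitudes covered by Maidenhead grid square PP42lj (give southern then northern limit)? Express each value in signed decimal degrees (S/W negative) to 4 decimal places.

62.3750, 62.4167

Field P=15, P=15: +15·20° lon, +15·10° lat → SW at lon 120°, lat 60°.
Square 4, 2: +4·2° lon, +2·1° lat → SW at lon 128°, lat 62°.
Subsquare l=11, j=9: +11·0.0833333° lon, +9·0.0416667° lat → SW at lon 128.917°, lat 62.375°.
Cell spans 0.0833333° lon × 0.0416667° lat.
south 62.3750, north 62.4167.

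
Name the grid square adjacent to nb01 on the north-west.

Longitude square 0; −1 → -1, wraps to 9, carry into field.
Longitude field N = 13; −1 → 12 = M.
Latitude square 1; +1 → 2.

MB92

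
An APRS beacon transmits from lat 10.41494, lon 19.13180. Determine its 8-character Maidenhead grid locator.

Offset from 180°W / 90°S: lon 199.13180°, lat 100.41494°.
Field (20°×10°, letters A–R): lon ⌊199.13180/20⌋ = 9 → J; lat ⌊100.41494/10⌋ = 10 → K.
Square (2°×1°, digits 0–9): lon ⌊19.13180/2⌋ = 9; lat ⌊0.41494/1⌋ = 0.
Subsquare (5′×2.5′, letters a–x): lon ⌊1.13180/0.0833333⌋ = 13 → n; lat ⌊0.41494/0.0416667⌋ = 9 → j.
Extended square (30″×15″, digits 0–9): lon ⌊0.04847/0.00833333⌋ = 5; lat ⌊0.03994/0.00416667⌋ = 9.

JK90nj59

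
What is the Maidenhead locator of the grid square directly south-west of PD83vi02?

PD83ui91

Longitude extended square 0; −1 → -1, wraps to 9, carry into subsquare.
Longitude subsquare v = 21; −1 → 20 = u.
Latitude extended square 2; −1 → 1.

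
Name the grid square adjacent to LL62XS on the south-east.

Longitude subsquare x = 23; +1 → 24, wraps to 0 = a, carry into square.
Longitude square 6; +1 → 7.
Latitude subsquare s = 18; −1 → 17 = r.

LL72ar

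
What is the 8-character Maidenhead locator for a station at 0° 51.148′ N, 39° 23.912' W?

HJ00hu24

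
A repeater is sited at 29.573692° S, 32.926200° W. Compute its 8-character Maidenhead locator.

HG30mk82

Offset from 180°W / 90°S: lon 147.07380°, lat 60.42631°.
Field (20°×10°, letters A–R): 147.07380/20 → 7 → H, 60.42631/10 → 6 → G; chars HG.
Square (2°×1°, digits 0–9): 7.07380/2 → 3, 0.42631/1 → 0; chars 30.
Subsquare (5′×2.5′, letters a–x): 1.07380/0.0833333 → 12 → m, 0.42631/0.0416667 → 10 → k; chars mk.
Extended square (30″×15″, digits 0–9): 0.07380/0.00833333 → 8, 0.00964/0.00416667 → 2; chars 82.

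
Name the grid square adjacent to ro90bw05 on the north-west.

RO90aw96

Longitude extended square 0; −1 → -1, wraps to 9, carry into subsquare.
Longitude subsquare b = 1; −1 → 0 = a.
Latitude extended square 5; +1 → 6.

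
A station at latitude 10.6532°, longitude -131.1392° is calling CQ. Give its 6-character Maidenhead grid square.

Add 180° to longitude and 90° to latitude: 48.8608, 100.6532.
Field: 48.8608/20 → 2 → C, 100.6532/10 → 10 → K; chars CK.
Square: 8.8608/2 → 4, 0.6532/1 → 0; chars 40.
Subsquare: 0.8608/0.0833333 → 10 → k, 0.6532/0.0416667 → 15 → p; chars kp.

CK40kp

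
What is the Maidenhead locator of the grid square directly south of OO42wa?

OO41wx

Latitude subsquare a = 0; −1 → -1, wraps to 23 = x, carry into square.
Latitude square 2; −1 → 1.
The longitude characters are unchanged.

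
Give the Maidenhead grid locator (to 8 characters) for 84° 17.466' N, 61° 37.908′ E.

Shift to the Maidenhead origin (180°W, 90°S): lon 241.63180, lat 174.29110.
Field (20°×10°, letters A–R): lon ⌊241.63180/20⌋ = 12 → M; lat ⌊174.29110/10⌋ = 17 → R.
Square (2°×1°, digits 0–9): lon ⌊1.63180/2⌋ = 0; lat ⌊4.29110/1⌋ = 4.
Subsquare (5′×2.5′, letters a–x): lon ⌊1.63180/0.0833333⌋ = 19 → t; lat ⌊0.29110/0.0416667⌋ = 6 → g.
Extended square (30″×15″, digits 0–9): lon ⌊0.04847/0.00833333⌋ = 5; lat ⌊0.04110/0.00416667⌋ = 9.

MR04tg59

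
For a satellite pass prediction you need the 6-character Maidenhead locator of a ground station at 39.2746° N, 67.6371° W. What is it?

FM69eg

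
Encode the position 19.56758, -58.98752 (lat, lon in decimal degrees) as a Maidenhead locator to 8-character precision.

Shift to the Maidenhead origin (180°W, 90°S): lon 121.01248, lat 109.56758.
Field: lon ⌊121.01248/20⌋ = 6 → G; lat ⌊109.56758/10⌋ = 10 → K.
Square: lon ⌊1.01248/2⌋ = 0; lat ⌊9.56758/1⌋ = 9.
Subsquare: lon ⌊1.01248/0.0833333⌋ = 12 → m; lat ⌊0.56758/0.0416667⌋ = 13 → n.
Extended square: lon ⌊0.01248/0.00833333⌋ = 1; lat ⌊0.02591/0.00416667⌋ = 6.

GK09mn16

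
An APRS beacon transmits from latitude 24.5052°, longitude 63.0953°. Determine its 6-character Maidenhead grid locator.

ML14nm

Offset from 180°W / 90°S: lon 243.0953°, lat 114.5052°.
Field (20°×10°, letters A–R): lon ⌊243.0953/20⌋ = 12 → M; lat ⌊114.5052/10⌋ = 11 → L.
Square (2°×1°, digits 0–9): lon ⌊3.0953/2⌋ = 1; lat ⌊4.5052/1⌋ = 4.
Subsquare (5′×2.5′, letters a–x): lon ⌊1.0953/0.0833333⌋ = 13 → n; lat ⌊0.5052/0.0416667⌋ = 12 → m.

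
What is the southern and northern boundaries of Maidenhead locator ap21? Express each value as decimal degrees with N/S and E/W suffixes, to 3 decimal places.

Field A=0, P=15: +0·20° lon, +15·10° lat → SW at lon -180°, lat 60°.
Square 2, 1: +2·2° lon, +1·1° lat → SW at lon -176°, lat 61°.
Cell spans 2° lon × 1° lat.
south 61.000° N, north 62.000° N.

61.000° N, 62.000° N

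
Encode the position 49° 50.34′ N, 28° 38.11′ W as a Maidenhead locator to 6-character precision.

Offset from 180°W / 90°S: lon 151.3648°, lat 139.8390°.
Field (20°×10°, letters A–R): lon ⌊151.3648/20⌋ = 7 → H; lat ⌊139.8390/10⌋ = 13 → N.
Square (2°×1°, digits 0–9): lon ⌊11.3648/2⌋ = 5; lat ⌊9.8390/1⌋ = 9.
Subsquare (5′×2.5′, letters a–x): lon ⌊1.3648/0.0833333⌋ = 16 → q; lat ⌊0.8390/0.0416667⌋ = 20 → u.

HN59qu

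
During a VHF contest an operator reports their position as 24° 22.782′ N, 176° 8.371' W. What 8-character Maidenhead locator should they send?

AL14wj31

Shift to the Maidenhead origin (180°W, 90°S): lon 3.86048, lat 114.37970.
Field (20°×10°, letters A–R): lon ⌊3.86048/20⌋ = 0 → A; lat ⌊114.37970/10⌋ = 11 → L.
Square (2°×1°, digits 0–9): lon ⌊3.86048/2⌋ = 1; lat ⌊4.37970/1⌋ = 4.
Subsquare (5′×2.5′, letters a–x): lon ⌊1.86048/0.0833333⌋ = 22 → w; lat ⌊0.37970/0.0416667⌋ = 9 → j.
Extended square (30″×15″, digits 0–9): lon ⌊0.02715/0.00833333⌋ = 3; lat ⌊0.00470/0.00416667⌋ = 1.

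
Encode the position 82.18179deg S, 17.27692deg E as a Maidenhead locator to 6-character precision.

Add 180° to longitude and 90° to latitude: 197.2769, 7.8182.
Field (20°×10°, letters A–R): 197.2769/20 → 9 → J, 7.8182/10 → 0 → A; chars JA.
Square (2°×1°, digits 0–9): 17.2769/2 → 8, 7.8182/1 → 7; chars 87.
Subsquare (5′×2.5′, letters a–x): 1.2769/0.0833333 → 15 → p, 0.8182/0.0416667 → 19 → t; chars pt.

JA87pt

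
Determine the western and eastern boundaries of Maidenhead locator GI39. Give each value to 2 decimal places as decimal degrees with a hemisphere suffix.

54.00° W, 52.00° W

Field G=6, I=8: +6·20° lon, +8·10° lat → SW at lon -60°, lat -10°.
Square 3, 9: +3·2° lon, +9·1° lat → SW at lon -54°, lat -1°.
Cell spans 2° lon × 1° lat.
west 54.00° W, east 52.00° W.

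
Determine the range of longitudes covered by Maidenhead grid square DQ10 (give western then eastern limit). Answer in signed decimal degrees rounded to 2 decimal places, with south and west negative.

Field D=3, Q=16: +3·20° lon, +16·10° lat → SW at lon -120°, lat 70°.
Square 1, 0: +1·2° lon, +0·1° lat → SW at lon -118°, lat 70°.
Cell spans 2° lon × 1° lat.
west -118.00, east -116.00.

-118.00, -116.00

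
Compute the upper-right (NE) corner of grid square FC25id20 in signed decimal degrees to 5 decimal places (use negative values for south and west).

-64.87083, -75.30833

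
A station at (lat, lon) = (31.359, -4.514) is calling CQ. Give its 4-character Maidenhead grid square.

Add 180° to longitude and 90° to latitude: 175.49, 121.36.
Field: 175.49/20 → 8 → I, 121.36/10 → 12 → M; chars IM.
Square: 15.49/2 → 7, 1.36/1 → 1; chars 71.

IM71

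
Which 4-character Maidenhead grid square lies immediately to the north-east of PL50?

PL61

Longitude square 5; +1 → 6.
Latitude square 0; +1 → 1.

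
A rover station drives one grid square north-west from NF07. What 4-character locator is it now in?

MF98

Longitude square 0; −1 → -1, wraps to 9, carry into field.
Longitude field N = 13; −1 → 12 = M.
Latitude square 7; +1 → 8.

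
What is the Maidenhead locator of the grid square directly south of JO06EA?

JO05ex

Latitude subsquare a = 0; −1 → -1, wraps to 23 = x, carry into square.
Latitude square 6; −1 → 5.
The longitude characters are unchanged.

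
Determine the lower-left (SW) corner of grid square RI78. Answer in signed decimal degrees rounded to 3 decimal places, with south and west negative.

Field R=17, I=8: +17·20° lon, +8·10° lat → SW at lon 160°, lat -10°.
Square 7, 8: +7·2° lon, +8·1° lat → SW at lon 174°, lat -2°.
latitude -2.000, longitude 174.000.

-2.000, 174.000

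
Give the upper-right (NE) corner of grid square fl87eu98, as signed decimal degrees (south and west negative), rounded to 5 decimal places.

Field F=5, L=11: +5·20° lon, +11·10° lat → SW at lon -80°, lat 20°.
Square 8, 7: +8·2° lon, +7·1° lat → SW at lon -64°, lat 27°.
Subsquare e=4, u=20: +4·0.0833333° lon, +20·0.0416667° lat → SW at lon -63.6667°, lat 27.8333°.
Extended square 9, 8: +9·0.00833333° lon, +8·0.00416667° lat → SW at lon -63.5917°, lat 27.8667°.
Cell spans 0.00833333° lon × 0.00416667° lat. NE corner is SW corner plus one full cell.
latitude 27.87083, longitude -63.58333.

27.87083, -63.58333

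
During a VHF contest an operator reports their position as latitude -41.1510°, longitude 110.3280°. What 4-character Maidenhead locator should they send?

Offset from 180°W / 90°S: lon 290.33°, lat 48.85°.
Field (20°×10°, letters A–R): 290.33/20 → 14 → O, 48.85/10 → 4 → E; chars OE.
Square (2°×1°, digits 0–9): 10.33/2 → 5, 8.85/1 → 8; chars 58.

OE58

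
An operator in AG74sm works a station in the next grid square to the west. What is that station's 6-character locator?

AG74rm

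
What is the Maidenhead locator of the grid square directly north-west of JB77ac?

Longitude subsquare a = 0; −1 → -1, wraps to 23 = x, carry into square.
Longitude square 7; −1 → 6.
Latitude subsquare c = 2; +1 → 3 = d.

JB67xd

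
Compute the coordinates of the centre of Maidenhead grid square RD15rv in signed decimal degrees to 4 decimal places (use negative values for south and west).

Field R=17, D=3: +17·20° lon, +3·10° lat → SW at lon 160°, lat -60°.
Square 1, 5: +1·2° lon, +5·1° lat → SW at lon 162°, lat -55°.
Subsquare r=17, v=21: +17·0.0833333° lon, +21·0.0416667° lat → SW at lon 163.417°, lat -54.125°.
Cell spans 0.0833333° lon × 0.0416667° lat. Centre is SW corner plus half of each.
latitude -54.1042, longitude 163.4583.

-54.1042, 163.4583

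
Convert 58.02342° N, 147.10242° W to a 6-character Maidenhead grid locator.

Shift to the Maidenhead origin (180°W, 90°S): lon 32.8976, lat 148.0234.
Field: 32.8976/20 → 1 → B, 148.0234/10 → 14 → O; chars BO.
Square: 12.8976/2 → 6, 8.0234/1 → 8; chars 68.
Subsquare: 0.8976/0.0833333 → 10 → k, 0.0234/0.0416667 → 0 → a; chars ka.

BO68ka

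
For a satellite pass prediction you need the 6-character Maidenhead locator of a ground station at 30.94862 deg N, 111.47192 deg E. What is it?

OM50rw

Offset from 180°W / 90°S: lon 291.4719°, lat 120.9486°.
Field: 291.4719/20 → 14 → O, 120.9486/10 → 12 → M; chars OM.
Square: 11.4719/2 → 5, 0.9486/1 → 0; chars 50.
Subsquare: 1.4719/0.0833333 → 17 → r, 0.9486/0.0416667 → 22 → w; chars rw.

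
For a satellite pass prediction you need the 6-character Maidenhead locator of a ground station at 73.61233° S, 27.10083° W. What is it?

Add 180° to longitude and 90° to latitude: 152.8992, 16.3877.
Field: 152.8992/20 → 7 → H, 16.3877/10 → 1 → B; chars HB.
Square: 12.8992/2 → 6, 6.3877/1 → 6; chars 66.
Subsquare: 0.8992/0.0833333 → 10 → k, 0.3877/0.0416667 → 9 → j; chars kj.

HB66kj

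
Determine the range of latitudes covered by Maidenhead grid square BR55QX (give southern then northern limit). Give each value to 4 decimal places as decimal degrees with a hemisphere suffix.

85.9583° N, 86.0000° N

Field B=1, R=17: +1·20° lon, +17·10° lat → SW at lon -160°, lat 80°.
Square 5, 5: +5·2° lon, +5·1° lat → SW at lon -150°, lat 85°.
Subsquare q=16, x=23: +16·0.0833333° lon, +23·0.0416667° lat → SW at lon -148.667°, lat 85.9583°.
Cell spans 0.0833333° lon × 0.0416667° lat.
south 85.9583° N, north 86.0000° N.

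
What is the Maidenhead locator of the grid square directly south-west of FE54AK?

Longitude subsquare a = 0; −1 → -1, wraps to 23 = x, carry into square.
Longitude square 5; −1 → 4.
Latitude subsquare k = 10; −1 → 9 = j.

FE44xj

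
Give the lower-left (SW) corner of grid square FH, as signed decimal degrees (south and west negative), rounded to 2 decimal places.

-20.00, -80.00

Field F=5, H=7: +5·20° lon, +7·10° lat → SW at lon -80°, lat -20°.
latitude -20.00, longitude -80.00.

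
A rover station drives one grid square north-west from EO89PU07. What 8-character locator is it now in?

Longitude extended square 0; −1 → -1, wraps to 9, carry into subsquare.
Longitude subsquare p = 15; −1 → 14 = o.
Latitude extended square 7; +1 → 8.

EO89ou98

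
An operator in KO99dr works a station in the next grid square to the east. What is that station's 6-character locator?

KO99er

Longitude subsquare d = 3; +1 → 4 = e.
The latitude characters are unchanged.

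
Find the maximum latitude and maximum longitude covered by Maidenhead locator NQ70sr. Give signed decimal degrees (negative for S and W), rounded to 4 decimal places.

70.7500, 95.5833

Field N=13, Q=16: +13·20° lon, +16·10° lat → SW at lon 80°, lat 70°.
Square 7, 0: +7·2° lon, +0·1° lat → SW at lon 94°, lat 70°.
Subsquare s=18, r=17: +18·0.0833333° lon, +17·0.0416667° lat → SW at lon 95.5°, lat 70.7083°.
Cell spans 0.0833333° lon × 0.0416667° lat. NE corner is SW corner plus one full cell.
latitude 70.7500, longitude 95.5833.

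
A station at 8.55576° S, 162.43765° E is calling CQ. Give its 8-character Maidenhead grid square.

RI11fk26

Add 180° to longitude and 90° to latitude: 342.43765, 81.44424.
Field (20°×10°, letters A–R): lon ⌊342.43765/20⌋ = 17 → R; lat ⌊81.44424/10⌋ = 8 → I.
Square (2°×1°, digits 0–9): lon ⌊2.43765/2⌋ = 1; lat ⌊1.44424/1⌋ = 1.
Subsquare (5′×2.5′, letters a–x): lon ⌊0.43765/0.0833333⌋ = 5 → f; lat ⌊0.44424/0.0416667⌋ = 10 → k.
Extended square (30″×15″, digits 0–9): lon ⌊0.02098/0.00833333⌋ = 2; lat ⌊0.02757/0.00416667⌋ = 6.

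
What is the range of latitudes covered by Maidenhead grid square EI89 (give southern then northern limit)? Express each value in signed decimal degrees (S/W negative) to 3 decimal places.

-1.000, 0.000

Field E=4, I=8: +4·20° lon, +8·10° lat → SW at lon -100°, lat -10°.
Square 8, 9: +8·2° lon, +9·1° lat → SW at lon -84°, lat -1°.
Cell spans 2° lon × 1° lat.
south -1.000, north 0.000.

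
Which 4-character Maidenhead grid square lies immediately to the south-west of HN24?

Longitude square 2; −1 → 1.
Latitude square 4; −1 → 3.

HN13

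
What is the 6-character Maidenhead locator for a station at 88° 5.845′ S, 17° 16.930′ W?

IA11iv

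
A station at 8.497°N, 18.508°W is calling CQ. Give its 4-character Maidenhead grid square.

Shift to the Maidenhead origin (180°W, 90°S): lon 161.49, lat 98.50.
Field: lon ⌊161.49/20⌋ = 8 → I; lat ⌊98.50/10⌋ = 9 → J.
Square: lon ⌊1.49/2⌋ = 0; lat ⌊8.50/1⌋ = 8.

IJ08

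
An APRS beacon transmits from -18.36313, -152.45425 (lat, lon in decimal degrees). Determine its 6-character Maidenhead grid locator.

BH31sp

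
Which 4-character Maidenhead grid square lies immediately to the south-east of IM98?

JM07

Longitude square 9; +1 → 10, wraps to 0, carry into field.
Longitude field I = 8; +1 → 9 = J.
Latitude square 8; −1 → 7.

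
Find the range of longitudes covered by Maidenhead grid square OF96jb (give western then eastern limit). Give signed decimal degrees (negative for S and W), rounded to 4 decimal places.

Field O=14, F=5: +14·20° lon, +5·10° lat → SW at lon 100°, lat -40°.
Square 9, 6: +9·2° lon, +6·1° lat → SW at lon 118°, lat -34°.
Subsquare j=9, b=1: +9·0.0833333° lon, +1·0.0416667° lat → SW at lon 118.75°, lat -33.9583°.
Cell spans 0.0833333° lon × 0.0416667° lat.
west 118.7500, east 118.8333.

118.7500, 118.8333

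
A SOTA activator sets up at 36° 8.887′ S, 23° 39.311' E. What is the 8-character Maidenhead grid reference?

KF13tu84

Add 180° to longitude and 90° to latitude: 203.65518, 53.85188.
Field: lon ⌊203.65518/20⌋ = 10 → K; lat ⌊53.85188/10⌋ = 5 → F.
Square: lon ⌊3.65518/2⌋ = 1; lat ⌊3.85188/1⌋ = 3.
Subsquare: lon ⌊1.65518/0.0833333⌋ = 19 → t; lat ⌊0.85188/0.0416667⌋ = 20 → u.
Extended square: lon ⌊0.07185/0.00833333⌋ = 8; lat ⌊0.01855/0.00416667⌋ = 4.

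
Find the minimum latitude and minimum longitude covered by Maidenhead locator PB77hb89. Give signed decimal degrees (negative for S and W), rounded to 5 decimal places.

-72.92083, 134.65000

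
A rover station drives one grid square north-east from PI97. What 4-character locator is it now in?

QI08

Longitude square 9; +1 → 10, wraps to 0, carry into field.
Longitude field P = 15; +1 → 16 = Q.
Latitude square 7; +1 → 8.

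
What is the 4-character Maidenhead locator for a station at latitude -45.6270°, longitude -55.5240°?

GE24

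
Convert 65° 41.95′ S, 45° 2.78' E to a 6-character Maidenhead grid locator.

LC24mh

Offset from 180°W / 90°S: lon 225.0463°, lat 24.3008°.
Field: 225.0463/20 → 11 → L, 24.3008/10 → 2 → C; chars LC.
Square: 5.0463/2 → 2, 4.3008/1 → 4; chars 24.
Subsquare: 1.0463/0.0833333 → 12 → m, 0.3008/0.0416667 → 7 → h; chars mh.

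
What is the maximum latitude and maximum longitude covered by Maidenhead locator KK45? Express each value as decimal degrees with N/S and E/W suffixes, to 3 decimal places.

Field K=10, K=10: +10·20° lon, +10·10° lat → SW at lon 20°, lat 10°.
Square 4, 5: +4·2° lon, +5·1° lat → SW at lon 28°, lat 15°.
Cell spans 2° lon × 1° lat. NE corner is SW corner plus one full cell.
latitude 16.000° N, longitude 30.000° E.

16.000° N, 30.000° E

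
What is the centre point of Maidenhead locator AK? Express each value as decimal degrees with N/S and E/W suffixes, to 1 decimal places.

15.0° N, 170.0° W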